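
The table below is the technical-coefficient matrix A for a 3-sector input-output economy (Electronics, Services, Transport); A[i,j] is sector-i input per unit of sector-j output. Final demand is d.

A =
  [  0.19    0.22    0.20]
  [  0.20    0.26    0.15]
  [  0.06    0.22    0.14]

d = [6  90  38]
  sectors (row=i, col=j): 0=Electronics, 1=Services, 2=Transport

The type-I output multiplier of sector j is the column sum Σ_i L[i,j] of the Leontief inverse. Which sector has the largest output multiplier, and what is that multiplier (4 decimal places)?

Form M = I − A:
  [  0.81   -0.22   -0.20]
  [ -0.20    0.74   -0.15]
  [ -0.06   -0.22    0.86]
Leontief inverse L = M⁻¹:
  [  1.3992    0.5407    0.4197]
  [  0.4197    1.5875    0.3745]
  [  0.2050    0.4438    1.2879]
Total output x = L · d:
  x_0 = 1.3992·6 + 0.5407·90 + 0.4197·38 = 73.0113
  x_1 = 0.4197·6 + 1.5875·90 + 0.3745·38 = 159.6205
  x_2 = 0.2050·6 + 0.4438·90 + 1.2879·38 = 90.1130
Output multipliers (column sums of L):
  Electronics: 2.0239
  Services: 2.5720
  Transport: 2.0821

Services (2.5720)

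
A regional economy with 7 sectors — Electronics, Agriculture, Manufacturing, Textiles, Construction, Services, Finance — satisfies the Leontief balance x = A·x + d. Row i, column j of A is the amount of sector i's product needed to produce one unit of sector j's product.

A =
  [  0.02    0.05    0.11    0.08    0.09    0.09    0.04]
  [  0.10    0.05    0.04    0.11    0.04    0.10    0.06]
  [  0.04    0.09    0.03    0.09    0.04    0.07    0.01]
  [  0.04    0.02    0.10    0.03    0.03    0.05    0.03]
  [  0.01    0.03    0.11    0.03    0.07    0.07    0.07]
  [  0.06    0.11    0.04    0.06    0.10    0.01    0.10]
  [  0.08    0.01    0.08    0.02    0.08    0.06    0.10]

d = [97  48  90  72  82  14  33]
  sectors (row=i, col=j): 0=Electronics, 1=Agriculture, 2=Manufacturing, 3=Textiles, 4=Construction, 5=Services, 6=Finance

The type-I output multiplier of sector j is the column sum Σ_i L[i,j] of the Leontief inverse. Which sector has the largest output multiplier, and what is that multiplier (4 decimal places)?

Manufacturing (1.8711)

Form M = I − A:
  [  0.98   -0.05   -0.11   -0.08   -0.09   -0.09   -0.04]
  [ -0.10    0.95   -0.04   -0.11   -0.04   -0.10   -0.06]
  [ -0.04   -0.09    0.97   -0.09   -0.04   -0.07   -0.01]
  [ -0.04   -0.02   -0.10    0.97   -0.03   -0.05   -0.03]
  [ -0.01   -0.03   -0.11   -0.03    0.93   -0.07   -0.07]
  [ -0.06   -0.11   -0.04   -0.06   -0.10    0.99   -0.10]
  [ -0.08   -0.01   -0.08   -0.02   -0.08   -0.06    0.90]
Leontief inverse L = M⁻¹:
  [  1.0592    0.0956    0.1660    0.1283    0.1403    0.1393    0.0860]
  [  0.1419    1.0952    0.1041    0.1602    0.0964    0.1525    0.1103]
  [  0.0732    0.1242    1.0750    0.1301    0.0787    0.1101    0.0462]
  [  0.0643    0.0505    0.1341    1.0626    0.0622    0.0819    0.0571]
  [  0.0430    0.0674    0.1545    0.0690    1.1125    0.1104    0.1092]
  [  0.1027    0.1473    0.1024    0.1084    0.1517    1.0668    0.1495]
  [  0.1143    0.0486    0.1350    0.0617    0.1309    0.1066    1.1450]
Total output x = L · d:
  x_0 = 1.0592·97 + 0.0956·48 + 0.1660·90 + 0.1283·72 + 0.1403·82 + 0.1393·14 + 0.0860·33 = 147.7995
  x_1 = 0.1419·97 + 1.0952·48 + 0.1041·90 + 0.1602·72 + 0.0964·82 + 0.1525·14 + 0.1103·33 = 100.9076
  x_2 = 0.0732·97 + 0.1242·48 + 1.0750·90 + 0.1301·72 + 0.0787·82 + 0.1101·14 + 0.0462·33 = 128.6891
  x_3 = 0.0643·97 + 0.0505·48 + 0.1341·90 + 1.0626·72 + 0.0622·82 + 0.0819·14 + 0.0571·33 = 105.3590
  x_4 = 0.0430·97 + 0.0674·48 + 0.1545·90 + 0.0690·72 + 1.1125·82 + 0.1104·14 + 0.1092·33 = 122.6559
  x_5 = 0.1027·97 + 0.1473·48 + 0.1024·90 + 0.1084·72 + 0.1517·82 + 1.0668·14 + 0.1495·33 = 66.3695
  x_6 = 0.1143·97 + 0.0486·48 + 0.1350·90 + 0.0617·72 + 0.1309·82 + 0.1066·14 + 1.1450·33 = 80.0333
Output multipliers (column sums of L):
  Electronics: 1.5986
  Agriculture: 1.6288
  Manufacturing: 1.8711
  Textiles: 1.7204
  Construction: 1.7726
  Services: 1.7677
  Finance: 1.7032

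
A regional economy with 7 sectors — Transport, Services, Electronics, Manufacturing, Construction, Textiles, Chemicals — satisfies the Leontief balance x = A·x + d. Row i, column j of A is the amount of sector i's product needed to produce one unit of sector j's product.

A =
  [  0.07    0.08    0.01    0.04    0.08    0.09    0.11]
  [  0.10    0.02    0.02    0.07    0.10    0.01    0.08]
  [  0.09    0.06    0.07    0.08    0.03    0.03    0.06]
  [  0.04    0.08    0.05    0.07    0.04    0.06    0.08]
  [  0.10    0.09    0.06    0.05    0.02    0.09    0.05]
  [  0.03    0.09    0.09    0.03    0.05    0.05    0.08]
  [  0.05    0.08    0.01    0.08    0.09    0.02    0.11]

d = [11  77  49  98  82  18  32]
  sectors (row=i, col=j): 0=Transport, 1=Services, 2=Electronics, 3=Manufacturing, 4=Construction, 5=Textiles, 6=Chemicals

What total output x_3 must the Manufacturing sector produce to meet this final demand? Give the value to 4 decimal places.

137.7185

Form M = I − A:
  [  0.93   -0.08   -0.01   -0.04   -0.08   -0.09   -0.11]
  [ -0.10    0.98   -0.02   -0.07   -0.10   -0.01   -0.08]
  [ -0.09   -0.06    0.93   -0.08   -0.03   -0.03   -0.06]
  [ -0.04   -0.08   -0.05    0.93   -0.04   -0.06   -0.08]
  [ -0.10   -0.09   -0.06   -0.05    0.98   -0.09   -0.05]
  [ -0.03   -0.09   -0.09   -0.03   -0.05    0.95   -0.08]
  [ -0.05   -0.08   -0.01   -0.08   -0.09   -0.02    0.89]
Leontief inverse L = M⁻¹:
  [  1.1271    0.1414    0.0434    0.0901    0.1349    0.1320    0.1825]
  [  0.1494    1.0740    0.0464    0.1127    0.1433    0.0506    0.1409]
  [  0.1408    0.1123    1.0987    0.1259    0.0765    0.0670    0.1232]
  [  0.0898    0.1315    0.0800    1.1158    0.0866    0.0941    0.1419]
  [  0.1549    0.1464    0.0931    0.0978    1.0724    0.1294    0.1192]
  [  0.0828    0.1401    0.1205    0.0767    0.0960    1.0827    0.1406]
  [  0.1039    0.1355    0.0383    0.1285    0.1397    0.0586    1.1759]
Total output x = L · d:
  x_0 = 1.1271·11 + 0.1414·77 + 0.0434·49 + 0.0901·98 + 0.1349·82 + 0.1320·18 + 0.1825·32 = 53.5241
  x_1 = 0.1494·11 + 1.0740·77 + 0.0464·49 + 0.1127·98 + 0.1433·82 + 0.0506·18 + 0.1409·32 = 114.8298
  x_2 = 0.1408·11 + 0.1123·77 + 1.0987·49 + 0.1259·98 + 0.0765·82 + 0.0670·18 + 0.1232·32 = 87.7860
  x_3 = 0.0898·11 + 0.1315·77 + 0.0800·49 + 1.1158·98 + 0.0866·82 + 0.0941·18 + 0.1419·32 = 137.7185
  x_4 = 0.1549·11 + 0.1464·77 + 0.0931·49 + 0.0978·98 + 1.0724·82 + 0.1294·18 + 0.1192·32 = 121.2014
  x_5 = 0.0828·11 + 0.1401·77 + 0.1205·49 + 0.0767·98 + 0.0960·82 + 1.0827·18 + 0.1406·32 = 56.9765
  x_6 = 0.1039·11 + 0.1355·77 + 0.0383·49 + 0.1285·98 + 0.1397·82 + 0.0586·18 + 1.1759·32 = 76.1860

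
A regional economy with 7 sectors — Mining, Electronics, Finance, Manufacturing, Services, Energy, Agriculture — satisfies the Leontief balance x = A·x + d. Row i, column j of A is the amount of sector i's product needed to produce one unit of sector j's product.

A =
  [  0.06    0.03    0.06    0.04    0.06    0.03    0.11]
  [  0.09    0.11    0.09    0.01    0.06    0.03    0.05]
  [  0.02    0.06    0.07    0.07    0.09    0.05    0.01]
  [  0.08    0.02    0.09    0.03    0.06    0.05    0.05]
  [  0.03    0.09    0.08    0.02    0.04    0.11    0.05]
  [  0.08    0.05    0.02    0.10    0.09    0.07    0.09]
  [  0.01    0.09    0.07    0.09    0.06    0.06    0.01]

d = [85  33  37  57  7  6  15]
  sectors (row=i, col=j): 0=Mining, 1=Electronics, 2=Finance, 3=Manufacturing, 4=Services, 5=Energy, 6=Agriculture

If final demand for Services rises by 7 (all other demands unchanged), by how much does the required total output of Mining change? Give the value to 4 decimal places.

0.7186

Form M = I − A:
  [  0.94   -0.03   -0.06   -0.04   -0.06   -0.03   -0.11]
  [ -0.09    0.89   -0.09   -0.01   -0.06   -0.03   -0.05]
  [ -0.02   -0.06    0.93   -0.07   -0.09   -0.05   -0.01]
  [ -0.08   -0.02   -0.09    0.97   -0.06   -0.05   -0.05]
  [ -0.03   -0.09   -0.08   -0.02    0.96   -0.11   -0.05]
  [ -0.08   -0.05   -0.02   -0.10   -0.09    0.93   -0.09]
  [ -0.01   -0.09   -0.07   -0.09   -0.06   -0.06    0.99]
Leontief inverse L = M⁻¹:
  [  1.0902    0.0741    0.1058    0.0756    0.1027    0.0686    0.1412]
  [  0.1286    1.1625    0.1428    0.0453    0.1090    0.0704    0.0886]
  [  0.0541    0.1017    1.1146    0.0995    0.1314    0.0886    0.0421]
  [  0.1109    0.0604    0.1331    1.0646    0.1032    0.0875    0.0836]
  [  0.0698    0.1399    0.1275    0.0598    1.0902    0.1515    0.0880]
  [  0.1252    0.1041    0.0788    0.1431    0.1442    1.1204    0.1363]
  [  0.0484    0.1339    0.1175    0.1210    0.1044    0.0984    1.0438]
Total output x = L · d:
  x_0 = 1.0902·85 + 0.0741·33 + 0.1058·37 + 0.0756·57 + 0.1027·7 + 0.0686·6 + 0.1412·15 = 106.5863
  x_1 = 0.1286·85 + 1.1625·33 + 0.1428·37 + 0.0453·57 + 0.1090·7 + 0.0704·6 + 0.0886·15 = 59.6752
  x_2 = 0.0541·85 + 0.1017·33 + 1.1146·37 + 0.0995·57 + 0.1314·7 + 0.0886·6 + 0.0421·15 = 56.9474
  x_3 = 0.1109·85 + 0.0604·33 + 0.1331·37 + 1.0646·57 + 0.1032·7 + 0.0875·6 + 0.0836·15 = 79.5276
  x_4 = 0.0698·85 + 0.1399·33 + 0.1275·37 + 0.0598·57 + 1.0902·7 + 0.1515·6 + 0.0880·15 = 28.5354
  x_5 = 0.1252·85 + 0.1041·33 + 0.0788·37 + 0.1431·57 + 0.1442·7 + 1.1204·6 + 0.1363·15 = 34.9232
  x_6 = 0.0484·85 + 0.1339·33 + 0.1175·37 + 0.1210·57 + 0.1044·7 + 0.0984·6 + 1.0438·15 = 36.7555
Δx_0 = L[0,4] · Δd_4 = 0.1027 · 7 = 0.7186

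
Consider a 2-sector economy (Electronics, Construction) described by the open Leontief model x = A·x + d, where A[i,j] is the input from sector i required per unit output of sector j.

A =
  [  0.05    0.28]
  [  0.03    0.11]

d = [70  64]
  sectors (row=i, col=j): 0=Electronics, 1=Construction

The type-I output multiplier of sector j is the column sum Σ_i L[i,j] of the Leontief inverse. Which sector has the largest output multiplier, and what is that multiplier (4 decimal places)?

Form M = I − A:
  [  0.95   -0.28]
  [ -0.03    0.89]
Leontief inverse L = M⁻¹:
  [  1.0632    0.3345]
  [  0.0358    1.1349]
Total output x = L · d:
  x_0 = 1.0632·70 + 0.3345·64 = 95.8308
  x_1 = 0.0358·70 + 1.1349·64 = 75.1404
Output multipliers (column sums of L):
  Electronics: 1.0990
  Construction: 1.4694

Construction (1.4694)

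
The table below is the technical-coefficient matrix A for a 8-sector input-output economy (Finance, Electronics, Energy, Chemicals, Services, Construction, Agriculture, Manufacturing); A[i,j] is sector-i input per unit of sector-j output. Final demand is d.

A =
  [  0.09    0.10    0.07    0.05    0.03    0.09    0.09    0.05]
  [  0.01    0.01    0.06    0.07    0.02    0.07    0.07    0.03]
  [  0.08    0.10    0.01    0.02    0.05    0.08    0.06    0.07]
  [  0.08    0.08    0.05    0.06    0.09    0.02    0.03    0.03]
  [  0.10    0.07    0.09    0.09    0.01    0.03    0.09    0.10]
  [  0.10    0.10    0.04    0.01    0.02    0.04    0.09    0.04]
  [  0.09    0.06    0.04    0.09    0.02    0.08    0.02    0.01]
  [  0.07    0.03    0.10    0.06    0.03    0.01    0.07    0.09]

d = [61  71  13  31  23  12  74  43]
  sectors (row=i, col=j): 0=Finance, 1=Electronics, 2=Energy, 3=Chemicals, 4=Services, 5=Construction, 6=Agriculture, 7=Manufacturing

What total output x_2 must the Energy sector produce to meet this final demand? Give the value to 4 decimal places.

Form M = I − A:
  [  0.91   -0.10   -0.07   -0.05   -0.03   -0.09   -0.09   -0.05]
  [ -0.01    0.99   -0.06   -0.07   -0.02   -0.07   -0.07   -0.03]
  [ -0.08   -0.10    0.99   -0.02   -0.05   -0.08   -0.06   -0.07]
  [ -0.08   -0.08   -0.05    0.94   -0.09   -0.02   -0.03   -0.03]
  [ -0.10   -0.07   -0.09   -0.09    0.99   -0.03   -0.09   -0.10]
  [ -0.10   -0.10   -0.04   -0.01   -0.02    0.96   -0.09   -0.04]
  [ -0.09   -0.06   -0.04   -0.09   -0.02   -0.08    0.98   -0.01]
  [ -0.07   -0.03   -0.10   -0.06   -0.03   -0.01   -0.07    0.91]
Leontief inverse L = M⁻¹:
  [  1.1681    0.1717    0.1266    0.1067    0.0642    0.1509    0.1574    0.0985]
  [  0.0600    1.0555    0.0918    0.1030    0.0432    0.1033    0.1073    0.0590]
  [  0.1438    0.1562    1.0614    0.0690    0.0758    0.1281    0.1182    0.1122]
  [  0.1419    0.1362    0.0985    1.1084    0.1181    0.0661    0.0849    0.0732]
  [  0.1802    0.1428    0.1496    0.1494    1.0492    0.0903    0.1560    0.1520]
  [  0.1587    0.1533    0.0849    0.0560    0.0445    1.0900    0.1421    0.0765]
  [  0.1479    0.1156    0.0811    0.1294    0.0481    0.1229    1.0701    0.0449]
  [  0.1360    0.0894    0.1480    0.1078    0.0613    0.0579    0.1232    1.1349]
Total output x = L · d:
  x_0 = 1.1681·61 + 0.1717·71 + 0.1266·13 + 0.1067·31 + 0.0642·23 + 0.1509·12 + 0.1574·74 + 0.0985·43 = 107.5664
  x_1 = 0.0600·61 + 1.0555·71 + 0.0918·13 + 0.1030·31 + 0.0432·23 + 0.1033·12 + 0.1073·74 + 0.0590·43 = 95.7044
  x_2 = 0.1438·61 + 0.1562·71 + 1.0614·13 + 0.0690·31 + 0.0758·23 + 0.1281·12 + 0.1182·74 + 0.1122·43 = 52.6504
  x_3 = 0.1419·61 + 0.1362·71 + 0.0985·13 + 1.1084·31 + 0.1181·23 + 0.0661·12 + 0.0849·74 + 0.0732·43 = 66.9023
  x_4 = 0.1802·61 + 0.1428·71 + 0.1496·13 + 0.1494·31 + 1.0492·23 + 0.0903·12 + 0.1560·74 + 0.1520·43 = 70.9982
  x_5 = 0.1587·61 + 0.1533·71 + 0.0849·13 + 0.0560·31 + 0.0445·23 + 1.0900·12 + 0.1421·74 + 0.0765·43 = 51.3115
  x_6 = 0.1479·61 + 0.1156·71 + 0.0811·13 + 0.1294·31 + 0.0481·23 + 0.1229·12 + 1.0701·74 + 0.0449·43 = 105.9946
  x_7 = 0.1360·61 + 0.0894·71 + 0.1480·13 + 0.1078·31 + 0.0613·23 + 0.0579·12 + 0.1232·74 + 1.1349·43 = 79.9370

52.6504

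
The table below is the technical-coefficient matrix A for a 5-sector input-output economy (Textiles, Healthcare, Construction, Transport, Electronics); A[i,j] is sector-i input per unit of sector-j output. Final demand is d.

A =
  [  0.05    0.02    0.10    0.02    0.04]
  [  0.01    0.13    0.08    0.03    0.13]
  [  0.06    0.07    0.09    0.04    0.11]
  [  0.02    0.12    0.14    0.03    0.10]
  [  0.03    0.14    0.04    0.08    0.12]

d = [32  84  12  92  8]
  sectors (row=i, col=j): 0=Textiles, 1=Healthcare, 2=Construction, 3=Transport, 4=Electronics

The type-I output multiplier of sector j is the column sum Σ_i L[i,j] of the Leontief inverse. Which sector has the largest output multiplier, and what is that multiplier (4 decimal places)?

Electronics (1.8195)

Form M = I − A:
  [  0.95   -0.02   -0.10   -0.02   -0.04]
  [ -0.01    0.87   -0.08   -0.03   -0.13]
  [ -0.06   -0.07    0.91   -0.04   -0.11]
  [ -0.02   -0.12   -0.14    0.97   -0.10]
  [ -0.03   -0.14   -0.04   -0.08    0.88]
Leontief inverse L = M⁻¹:
  [  1.0646    0.0521    0.1303    0.0352    0.0764]
  [  0.0283    1.2009    0.1267    0.0595    0.2013]
  [  0.0800    0.1303    1.1370    0.0668    0.1726]
  [  0.0420    0.1907    0.1921    1.0600    0.1746]
  [  0.0482    0.2161    0.0937    0.1101    1.1947]
Total output x = L · d:
  x_0 = 1.0646·32 + 0.0521·84 + 0.1303·12 + 0.0352·92 + 0.0764·8 = 43.8605
  x_1 = 0.0283·32 + 1.2009·84 + 0.1267·12 + 0.0595·92 + 0.2013·8 = 110.3863
  x_2 = 0.0800·32 + 0.1303·84 + 1.1370·12 + 0.0668·92 + 0.1726·8 = 34.6787
  x_3 = 0.0420·32 + 0.1907·84 + 0.1921·12 + 1.0600·92 + 0.1746·8 = 118.5866
  x_4 = 0.0482·32 + 0.2161·84 + 0.0937·12 + 0.1101·92 + 1.1947·8 = 40.5045
Output multipliers (column sums of L):
  Textiles: 1.2631
  Healthcare: 1.7901
  Construction: 1.6799
  Transport: 1.3317
  Electronics: 1.8195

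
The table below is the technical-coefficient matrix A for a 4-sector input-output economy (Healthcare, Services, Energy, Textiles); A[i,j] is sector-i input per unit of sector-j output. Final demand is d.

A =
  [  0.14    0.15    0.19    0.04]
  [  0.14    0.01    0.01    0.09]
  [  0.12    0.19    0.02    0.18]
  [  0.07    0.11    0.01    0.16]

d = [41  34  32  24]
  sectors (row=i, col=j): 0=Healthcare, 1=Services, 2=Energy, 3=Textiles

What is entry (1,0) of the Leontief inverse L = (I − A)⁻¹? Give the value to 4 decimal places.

L[1,0] = 0.1908

Form M = I − A:
  [  0.86   -0.15   -0.19   -0.04]
  [ -0.14    0.99   -0.01   -0.09]
  [ -0.12   -0.19    0.98   -0.18]
  [ -0.07   -0.11   -0.01    0.84]
Leontief inverse L = M⁻¹:
  [  1.2495    0.2521    0.2462    0.1393]
  [  0.1908    1.0633    0.0492    0.1336]
  [  0.2142    0.2670    1.0674    0.2675]
  [  0.1317    0.1634    0.0397    1.2228]
Total output x = L · d:
  x_0 = 1.2495·41 + 0.2521·34 + 0.2462·32 + 0.1393·24 = 71.0227
  x_1 = 0.1908·41 + 1.0633·34 + 0.0492·32 + 0.1336·24 = 48.7565
  x_2 = 0.2142·41 + 0.2670·34 + 1.0674·32 + 0.2675·24 = 58.4379
  x_3 = 0.1317·41 + 0.1634·34 + 0.0397·32 + 1.2228·24 = 41.5704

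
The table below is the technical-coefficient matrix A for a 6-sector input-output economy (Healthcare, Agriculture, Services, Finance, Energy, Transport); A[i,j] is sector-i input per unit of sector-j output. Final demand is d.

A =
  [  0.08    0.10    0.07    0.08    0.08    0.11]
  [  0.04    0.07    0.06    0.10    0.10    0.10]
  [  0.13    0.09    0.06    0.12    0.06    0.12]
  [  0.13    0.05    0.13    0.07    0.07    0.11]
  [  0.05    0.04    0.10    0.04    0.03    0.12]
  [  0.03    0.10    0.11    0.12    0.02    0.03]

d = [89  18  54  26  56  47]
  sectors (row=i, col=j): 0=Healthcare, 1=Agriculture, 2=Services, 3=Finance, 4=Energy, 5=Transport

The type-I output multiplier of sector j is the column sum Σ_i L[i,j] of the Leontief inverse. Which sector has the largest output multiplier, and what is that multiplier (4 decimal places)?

Transport (2.1391)

Form M = I − A:
  [  0.92   -0.10   -0.07   -0.08   -0.08   -0.11]
  [ -0.04    0.93   -0.06   -0.10   -0.10   -0.10]
  [ -0.13   -0.09    0.94   -0.12   -0.06   -0.12]
  [ -0.13   -0.05   -0.13    0.93   -0.07   -0.11]
  [ -0.05   -0.04   -0.10   -0.04    0.97   -0.12]
  [ -0.03   -0.10   -0.11   -0.12   -0.02    0.97]
Leontief inverse L = M⁻¹:
  [  1.1559    0.1772    0.1602    0.1718    0.1401    0.2060]
  [  0.1097    1.1373    0.1438    0.1809    0.1521    0.1868]
  [  0.2180    0.1780    1.1627    0.2229    0.1290    0.2282]
  [  0.2180    0.1375    0.2268    1.1718    0.1352    0.2166]
  [  0.1081    0.1001    0.1661    0.1119    1.0724    0.1885]
  [  0.1010    0.1620    0.1831    0.1965    0.0735    1.1131]
Total output x = L · d:
  x_0 = 1.1559·89 + 0.1772·18 + 0.1602·54 + 0.1718·26 + 0.1401·56 + 0.2060·47 = 136.7074
  x_1 = 0.1097·89 + 1.1373·18 + 0.1438·54 + 0.1809·26 + 0.1521·56 + 0.1868·47 = 60.0053
  x_2 = 0.2180·89 + 0.1780·18 + 1.1627·54 + 0.2229·26 + 0.1290·56 + 0.2282·47 = 109.1343
  x_3 = 0.2180·89 + 0.1375·18 + 0.2268·54 + 1.1718·26 + 0.1352·56 + 0.2166·47 = 82.3450
  x_4 = 0.1081·89 + 0.1001·18 + 0.1661·54 + 0.1119·26 + 1.0724·56 + 0.1885·47 = 92.2089
  x_5 = 0.1010·89 + 0.1620·18 + 0.1831·54 + 0.1965·26 + 0.0735·56 + 1.1131·47 = 83.3321
Output multipliers (column sums of L):
  Healthcare: 1.9106
  Agriculture: 1.8922
  Services: 2.0426
  Finance: 2.0559
  Energy: 1.7024
  Transport: 2.1391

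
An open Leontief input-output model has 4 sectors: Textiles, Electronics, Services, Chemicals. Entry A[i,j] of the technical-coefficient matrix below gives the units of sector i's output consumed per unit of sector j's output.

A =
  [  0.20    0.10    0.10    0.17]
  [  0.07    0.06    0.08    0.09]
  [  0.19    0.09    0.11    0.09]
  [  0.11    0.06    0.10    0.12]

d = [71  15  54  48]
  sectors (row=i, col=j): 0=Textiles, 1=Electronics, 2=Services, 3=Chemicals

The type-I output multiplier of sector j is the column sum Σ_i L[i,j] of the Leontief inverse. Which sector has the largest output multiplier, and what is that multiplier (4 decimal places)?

Textiles (2.0482)

Form M = I − A:
  [  0.80   -0.10   -0.10   -0.17]
  [ -0.07    0.94   -0.08   -0.09]
  [ -0.19   -0.09    0.89   -0.09]
  [ -0.11   -0.06   -0.10    0.88]
Leontief inverse L = M⁻¹:
  [  1.3555    0.1828    0.2026    0.3013]
  [  0.1495    1.1024    0.1333    0.1553]
  [  0.3264    0.1623    1.1976    0.2021]
  [  0.2167    0.1165    0.1705    1.2076]
Total output x = L · d:
  x_0 = 1.3555·71 + 0.1828·15 + 0.2026·54 + 0.3013·48 = 124.3877
  x_1 = 0.1495·71 + 1.1024·15 + 0.1333·54 + 0.1553·48 = 41.8012
  x_2 = 0.3264·71 + 0.1623·15 + 1.1976·54 + 0.2021·48 = 99.9812
  x_3 = 0.2167·71 + 0.1165·15 + 0.1705·54 + 1.2076·48 = 84.3055
Output multipliers (column sums of L):
  Textiles: 2.0482
  Electronics: 1.5640
  Services: 1.7040
  Chemicals: 1.8663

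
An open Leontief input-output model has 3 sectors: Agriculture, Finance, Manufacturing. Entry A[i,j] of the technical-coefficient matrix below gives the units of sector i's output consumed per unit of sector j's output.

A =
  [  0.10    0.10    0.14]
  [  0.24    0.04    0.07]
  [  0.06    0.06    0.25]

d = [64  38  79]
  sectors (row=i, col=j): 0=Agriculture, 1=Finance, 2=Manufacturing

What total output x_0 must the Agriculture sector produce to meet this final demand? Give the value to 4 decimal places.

97.6921

Form M = I − A:
  [  0.90   -0.10   -0.14]
  [ -0.24    0.96   -0.07]
  [ -0.06   -0.06    0.75]
Leontief inverse L = M⁻¹:
  [  1.1625    0.1355    0.2296]
  [  0.2992    1.0826    0.1569]
  [  0.1169    0.0974    1.3643]
Total output x = L · d:
  x_0 = 1.1625·64 + 0.1355·38 + 0.2296·79 = 97.6921
  x_1 = 0.2992·64 + 1.0826·38 + 0.1569·79 = 72.6808
  x_2 = 0.1169·64 + 0.0974·38 + 1.3643·79 = 118.9632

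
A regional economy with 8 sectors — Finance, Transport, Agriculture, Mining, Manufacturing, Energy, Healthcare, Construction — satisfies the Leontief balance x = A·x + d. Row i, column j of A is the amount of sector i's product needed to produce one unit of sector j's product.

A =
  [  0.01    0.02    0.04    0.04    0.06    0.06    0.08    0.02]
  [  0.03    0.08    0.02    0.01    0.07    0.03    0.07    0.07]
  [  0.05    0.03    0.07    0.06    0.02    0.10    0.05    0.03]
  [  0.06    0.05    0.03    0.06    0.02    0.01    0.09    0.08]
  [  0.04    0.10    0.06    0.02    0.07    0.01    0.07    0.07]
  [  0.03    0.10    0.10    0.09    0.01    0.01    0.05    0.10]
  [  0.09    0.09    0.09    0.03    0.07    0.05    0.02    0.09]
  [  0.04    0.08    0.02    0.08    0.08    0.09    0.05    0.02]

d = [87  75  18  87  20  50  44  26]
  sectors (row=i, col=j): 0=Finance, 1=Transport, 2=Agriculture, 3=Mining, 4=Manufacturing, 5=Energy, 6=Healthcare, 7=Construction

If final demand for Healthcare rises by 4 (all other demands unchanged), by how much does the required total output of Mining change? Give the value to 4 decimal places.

Form M = I − A:
  [  0.99   -0.02   -0.04   -0.04   -0.06   -0.06   -0.08   -0.02]
  [ -0.03    0.92   -0.02   -0.01   -0.07   -0.03   -0.07   -0.07]
  [ -0.05   -0.03    0.93   -0.06   -0.02   -0.10   -0.05   -0.03]
  [ -0.06   -0.05   -0.03    0.94   -0.02   -0.01   -0.09   -0.08]
  [ -0.04   -0.10   -0.06   -0.02    0.93   -0.01   -0.07   -0.07]
  [ -0.03   -0.10   -0.10   -0.09   -0.01    0.99   -0.05   -0.10]
  [ -0.09   -0.09   -0.09   -0.03   -0.07   -0.05    0.98   -0.09]
  [ -0.04   -0.08   -0.02   -0.08   -0.08   -0.09   -0.05    0.98]
Leontief inverse L = M⁻¹:
  [  1.0389    0.0640    0.0754    0.0684    0.0895    0.0852    0.1133    0.0592]
  [  0.0600    1.1309    0.0546    0.0391    0.1094    0.0605    0.1086    0.1108]
  [  0.0821    0.0791    1.1119    0.0985    0.0521    0.1327    0.0924    0.0752]
  [  0.0930    0.0981    0.0652    1.0930    0.0590    0.0444    0.1310    0.1209]
  [  0.0744    0.1552    0.0988    0.0528    1.1140    0.0472    0.1149    0.1149]
  [  0.0691    0.1564    0.1403    0.1314    0.0538    1.0537    0.1012    0.1483]
  [  0.1271    0.1519    0.1361    0.0736    0.1182    0.0951    1.0758    0.1406]
  [  0.0755    0.1393    0.0634    0.1174    0.1204    0.1202    0.0996    1.0734]
Total output x = L · d:
  x_0 = 1.0389·87 + 0.0640·75 + 0.0754·18 + 0.0684·87 + 0.0895·20 + 0.0852·50 + 0.1133·44 + 0.0592·26 = 115.0617
  x_1 = 0.0600·87 + 1.1309·75 + 0.0546·18 + 0.0391·87 + 0.1094·20 + 0.0605·50 + 0.1086·44 + 0.1108·26 = 107.2912
  x_2 = 0.0821·87 + 0.0791·75 + 1.1119·18 + 0.0985·87 + 0.0521·20 + 0.1327·50 + 0.0924·44 + 0.0752·26 = 55.3506
  x_3 = 0.0930·87 + 0.0981·75 + 0.0652·18 + 1.0930·87 + 0.0590·20 + 0.0444·50 + 0.1310·44 + 0.1209·26 = 124.0244
  x_4 = 0.0744·87 + 0.1552·75 + 0.0988·18 + 0.0528·87 + 1.1140·20 + 0.0472·50 + 0.1149·44 + 0.1149·26 = 57.1666
  x_5 = 0.0691·87 + 0.1564·75 + 0.1403·18 + 0.1314·87 + 0.0538·20 + 1.0537·50 + 0.1012·44 + 0.1483·26 = 93.7659
  x_6 = 0.1271·87 + 0.1519·75 + 0.1361·18 + 0.0736·87 + 0.1182·20 + 0.0951·50 + 1.0758·44 + 0.1406·26 = 89.4093
  x_7 = 0.0755·87 + 0.1393·75 + 0.0634·18 + 0.1174·87 + 0.1204·20 + 0.1202·50 + 0.0996·44 + 1.0734·26 = 69.0790
Δx_3 = L[3,6] · Δd_6 = 0.1310 · 4 = 0.5238

0.5238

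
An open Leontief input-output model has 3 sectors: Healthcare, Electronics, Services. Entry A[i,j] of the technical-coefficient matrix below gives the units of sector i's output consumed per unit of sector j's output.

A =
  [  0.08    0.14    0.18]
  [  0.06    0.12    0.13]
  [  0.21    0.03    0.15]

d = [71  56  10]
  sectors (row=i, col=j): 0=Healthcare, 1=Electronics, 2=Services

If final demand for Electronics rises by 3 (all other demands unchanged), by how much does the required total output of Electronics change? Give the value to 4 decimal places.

Form M = I − A:
  [  0.92   -0.14   -0.18]
  [ -0.06    0.88   -0.13]
  [ -0.21   -0.03    0.85]
Leontief inverse L = M⁻¹:
  [  1.1626    0.1944    0.2759]
  [  0.1223    1.1628    0.2037]
  [  0.2916    0.0891    1.2518]
Total output x = L · d:
  x_0 = 1.1626·71 + 0.1944·56 + 0.2759·10 = 96.1897
  x_1 = 0.1223·71 + 1.1628·56 + 0.2037·10 = 75.8388
  x_2 = 0.2916·71 + 0.0891·56 + 1.2518·10 = 38.2059
Δx_1 = L[1,1] · Δd_1 = 1.1628 · 3 = 3.4883

3.4883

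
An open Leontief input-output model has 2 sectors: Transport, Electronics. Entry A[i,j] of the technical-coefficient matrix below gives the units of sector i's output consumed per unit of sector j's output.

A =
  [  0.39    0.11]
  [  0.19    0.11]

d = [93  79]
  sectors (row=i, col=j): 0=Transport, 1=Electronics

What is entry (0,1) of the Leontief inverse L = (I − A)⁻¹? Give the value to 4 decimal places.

Form M = I − A:
  [  0.61   -0.11]
  [ -0.19    0.89]
Leontief inverse L = M⁻¹:
  [  1.7050    0.2107]
  [  0.3640    1.1686]
Total output x = L · d:
  x_0 = 1.7050·93 + 0.2107·79 = 175.2107
  x_1 = 0.3640·93 + 1.1686·79 = 126.1686

L[0,1] = 0.2107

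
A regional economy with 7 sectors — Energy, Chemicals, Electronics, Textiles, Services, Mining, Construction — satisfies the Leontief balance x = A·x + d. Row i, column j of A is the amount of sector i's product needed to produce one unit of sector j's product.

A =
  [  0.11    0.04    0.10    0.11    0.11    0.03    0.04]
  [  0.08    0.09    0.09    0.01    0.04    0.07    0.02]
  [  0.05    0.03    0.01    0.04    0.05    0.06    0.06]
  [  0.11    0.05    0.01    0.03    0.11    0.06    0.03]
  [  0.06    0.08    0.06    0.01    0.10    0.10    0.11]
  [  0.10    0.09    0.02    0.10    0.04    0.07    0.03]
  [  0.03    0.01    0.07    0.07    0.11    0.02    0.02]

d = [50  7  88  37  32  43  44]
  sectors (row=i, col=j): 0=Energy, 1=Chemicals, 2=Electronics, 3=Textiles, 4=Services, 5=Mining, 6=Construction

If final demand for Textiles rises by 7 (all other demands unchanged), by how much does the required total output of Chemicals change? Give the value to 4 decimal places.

Form M = I − A:
  [  0.89   -0.04   -0.10   -0.11   -0.11   -0.03   -0.04]
  [ -0.08    0.91   -0.09   -0.01   -0.04   -0.07   -0.02]
  [ -0.05   -0.03    0.99   -0.04   -0.05   -0.06   -0.06]
  [ -0.11   -0.05   -0.01    0.97   -0.11   -0.06   -0.03]
  [ -0.06   -0.08   -0.06   -0.01    0.90   -0.10   -0.11]
  [ -0.10   -0.09   -0.02   -0.10   -0.04    0.93   -0.03]
  [ -0.03   -0.01   -0.07   -0.07   -0.11   -0.02    0.98]
Leontief inverse L = M⁻¹:
  [  1.1857    0.0922    0.1494    0.1590    0.1914    0.0876    0.0885]
  [  0.1354    1.1314    0.1285    0.0485    0.0912    0.1119    0.0516]
  [  0.0919    0.0604    1.0391    0.0703    0.0946    0.0911    0.0842]
  [  0.1695    0.0943    0.0538    1.0708    0.1717    0.1050    0.0674]
  [  0.1269    0.1324    0.1104    0.0593    1.1714    0.1542    0.1527]
  [  0.1686    0.1379    0.0645    0.1441    0.1054    1.1173    0.0641]
  [  0.0740    0.0431    0.0977    0.0965    0.1594    0.0579    1.0529]
Total output x = L · d:
  x_0 = 1.1857·50 + 0.0922·7 + 0.1494·88 + 0.1590·37 + 0.1914·32 + 0.0876·43 + 0.0885·44 = 92.7386
  x_1 = 0.1354·50 + 1.1314·7 + 0.1285·88 + 0.0485·37 + 0.0912·32 + 0.1119·43 + 0.0516·44 = 37.7855
  x_2 = 0.0919·50 + 0.0604·7 + 1.0391·88 + 0.0703·37 + 0.0946·32 + 0.0911·43 + 0.0842·44 = 109.7105
  x_3 = 0.1695·50 + 0.0943·7 + 0.0538·88 + 1.0708·37 + 0.1717·32 + 0.1050·43 + 0.0674·44 = 66.4638
  x_4 = 0.1269·50 + 0.1324·7 + 0.1104·88 + 0.0593·37 + 1.1714·32 + 0.1542·43 + 0.1527·44 = 70.0093
  x_5 = 0.1686·50 + 0.1379·7 + 0.0645·88 + 0.1441·37 + 0.1054·32 + 1.1173·43 + 0.0641·44 = 74.6432
  x_6 = 0.0740·50 + 0.0431·7 + 0.0977·88 + 0.0965·37 + 0.1594·32 + 0.0579·43 + 1.0529·44 = 70.0879
Δx_1 = L[1,3] · Δd_3 = 0.0485 · 7 = 0.3396

0.3396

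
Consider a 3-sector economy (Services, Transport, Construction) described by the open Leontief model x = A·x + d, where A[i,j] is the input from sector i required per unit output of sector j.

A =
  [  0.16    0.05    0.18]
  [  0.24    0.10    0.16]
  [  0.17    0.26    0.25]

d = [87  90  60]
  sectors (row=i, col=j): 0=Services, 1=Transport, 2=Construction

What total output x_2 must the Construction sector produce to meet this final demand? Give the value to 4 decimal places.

173.5279

Form M = I − A:
  [  0.84   -0.05   -0.18]
  [ -0.24    0.90   -0.16]
  [ -0.17   -0.26    0.75]
Leontief inverse L = M⁻¹:
  [  1.3116    0.1746    0.3520]
  [  0.4291    1.2412    0.3678]
  [  0.4460    0.4698    1.5406]
Total output x = L · d:
  x_0 = 1.3116·87 + 0.1746·90 + 0.3520·60 = 150.9405
  x_1 = 0.4291·87 + 1.2412·90 + 0.3678·60 = 171.1002
  x_2 = 0.4460·87 + 0.4698·90 + 1.5406·60 = 173.5279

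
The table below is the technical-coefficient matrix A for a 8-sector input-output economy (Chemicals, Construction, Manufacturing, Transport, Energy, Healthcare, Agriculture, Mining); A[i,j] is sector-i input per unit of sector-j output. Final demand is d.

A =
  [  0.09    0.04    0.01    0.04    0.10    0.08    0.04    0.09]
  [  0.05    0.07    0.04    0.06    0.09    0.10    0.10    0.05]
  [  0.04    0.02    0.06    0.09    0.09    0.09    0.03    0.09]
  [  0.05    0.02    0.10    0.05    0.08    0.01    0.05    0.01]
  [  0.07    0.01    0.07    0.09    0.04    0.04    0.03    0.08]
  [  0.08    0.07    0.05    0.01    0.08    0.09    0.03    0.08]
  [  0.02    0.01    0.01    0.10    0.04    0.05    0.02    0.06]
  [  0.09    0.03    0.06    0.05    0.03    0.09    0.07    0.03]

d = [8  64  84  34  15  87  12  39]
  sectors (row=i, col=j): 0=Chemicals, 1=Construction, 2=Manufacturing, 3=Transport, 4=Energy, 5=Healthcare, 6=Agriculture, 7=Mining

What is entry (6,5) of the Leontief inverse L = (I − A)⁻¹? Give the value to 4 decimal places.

L[6,5] = 0.0832

Form M = I − A:
  [  0.91   -0.04   -0.01   -0.04   -0.10   -0.08   -0.04   -0.09]
  [ -0.05    0.93   -0.04   -0.06   -0.09   -0.10   -0.10   -0.05]
  [ -0.04   -0.02    0.94   -0.09   -0.09   -0.09   -0.03   -0.09]
  [ -0.05   -0.02   -0.10    0.95   -0.08   -0.01   -0.05   -0.01]
  [ -0.07   -0.01   -0.07   -0.09    0.96   -0.04   -0.03   -0.08]
  [ -0.08   -0.07   -0.05   -0.01   -0.08    0.91   -0.03   -0.08]
  [ -0.02   -0.01   -0.01   -0.10   -0.04   -0.05    0.98   -0.06]
  [ -0.09   -0.03   -0.06   -0.05   -0.03   -0.09   -0.07    0.97]
Leontief inverse L = M⁻¹:
  [  1.1510    0.0705    0.0544    0.0907    0.1588    0.1411    0.0801    0.1461]
  [  0.1124    1.1041    0.0904    0.1208    0.1572    0.1675    0.1442    0.1127]
  [  0.1003    0.0497    1.1116    0.1437    0.1513    0.1507    0.0702    0.1458]
  [  0.0895    0.0382    0.1355    1.0951    0.1261    0.0526    0.0769    0.0536]
  [  0.1203    0.0339    0.1122    0.1358    1.0934    0.0910    0.0640    0.1263]
  [  0.1412    0.1033    0.0943    0.0620    0.1421    1.1567    0.0721    0.1394]
  [  0.0556    0.0273    0.0426    0.1309    0.0765    0.0832    1.0447    0.0897]
  [  0.1419    0.0583    0.0989    0.0969    0.0880    0.1464    0.1043    1.0831]
Total output x = L · d:
  x_0 = 1.1510·8 + 0.0705·64 + 0.0544·84 + 0.0907·34 + 0.1588·15 + 0.1411·87 + 0.0801·12 + 0.1461·39 = 42.6989
  x_1 = 0.1124·8 + 1.1041·64 + 0.0904·84 + 0.1208·34 + 0.1572·15 + 0.1675·87 + 0.1442·12 + 0.1127·39 = 106.3129
  x_2 = 0.1003·8 + 0.0497·64 + 1.1116·84 + 0.1437·34 + 0.1513·15 + 0.1507·87 + 0.0702·12 + 0.1458·39 = 124.1583
  x_3 = 0.0895·8 + 0.0382·64 + 0.1355·84 + 1.0951·34 + 0.1261·15 + 0.0526·87 + 0.0769·12 + 0.0536·39 = 61.2548
  x_4 = 0.1203·8 + 0.0339·64 + 0.1122·84 + 0.1358·34 + 1.0934·15 + 0.0910·87 + 0.0640·12 + 0.1263·39 = 47.1773
  x_5 = 0.1412·8 + 0.1033·64 + 0.0943·84 + 0.0620·34 + 0.1421·15 + 1.1567·87 + 0.0721·12 + 0.1394·39 = 126.8280
  x_6 = 0.0556·8 + 0.0273·64 + 0.0426·84 + 0.1309·34 + 0.0765·15 + 0.0832·87 + 1.0447·12 + 0.0897·39 = 34.6468
  x_7 = 0.1419·8 + 0.0583·64 + 0.0989·84 + 0.0969·34 + 0.0880·15 + 0.1464·87 + 0.1043·12 + 1.0831·39 = 74.0202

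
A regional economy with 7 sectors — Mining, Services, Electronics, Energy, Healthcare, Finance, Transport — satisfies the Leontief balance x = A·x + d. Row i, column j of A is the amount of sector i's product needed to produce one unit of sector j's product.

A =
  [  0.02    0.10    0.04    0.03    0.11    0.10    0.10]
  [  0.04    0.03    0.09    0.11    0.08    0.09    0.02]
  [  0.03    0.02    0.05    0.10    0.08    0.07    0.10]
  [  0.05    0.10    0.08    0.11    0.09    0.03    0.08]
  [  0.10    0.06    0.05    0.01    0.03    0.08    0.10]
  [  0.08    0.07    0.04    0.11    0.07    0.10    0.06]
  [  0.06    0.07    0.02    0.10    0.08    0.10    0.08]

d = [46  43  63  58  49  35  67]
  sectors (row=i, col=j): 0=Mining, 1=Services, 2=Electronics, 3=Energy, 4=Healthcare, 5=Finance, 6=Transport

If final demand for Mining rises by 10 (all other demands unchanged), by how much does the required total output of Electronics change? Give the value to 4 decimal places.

0.8250

Form M = I − A:
  [  0.98   -0.10   -0.04   -0.03   -0.11   -0.10   -0.10]
  [ -0.04    0.97   -0.09   -0.11   -0.08   -0.09   -0.02]
  [ -0.03   -0.02    0.95   -0.10   -0.08   -0.07   -0.10]
  [ -0.05   -0.10   -0.08    0.89   -0.09   -0.03   -0.08]
  [ -0.10   -0.06   -0.05   -0.01    0.97   -0.08   -0.10]
  [ -0.08   -0.07   -0.04   -0.11   -0.07    0.90   -0.06]
  [ -0.06   -0.07   -0.02   -0.10   -0.08   -0.10    0.92]
Leontief inverse L = M⁻¹:
  [  1.0792    0.1612    0.0908    0.1103    0.1807    0.1819    0.1718]
  [  0.0919    1.0896    0.1391    0.1850    0.1480    0.1595    0.0914]
  [  0.0825    0.0805    1.0956    0.1739    0.1466    0.1401    0.1700]
  [  0.1085    0.1677    0.1383    1.1974    0.1700    0.1124    0.1604]
  [  0.1460    0.1159    0.0914    0.0793    1.0966    0.1533    0.1644]
  [  0.1393    0.1414    0.0965    0.1967    0.1506    1.1837    0.1394]
  [  0.1188    0.1388    0.0738    0.1835    0.1564    0.1813    1.1557]
Total output x = L · d:
  x_0 = 1.0792·46 + 0.1612·43 + 0.0908·63 + 0.1103·58 + 0.1807·49 + 0.1819·35 + 0.1718·67 = 95.4234
  x_1 = 0.0919·46 + 1.0896·43 + 0.1391·63 + 0.1850·58 + 0.1480·49 + 0.1595·35 + 0.0914·67 = 89.5274
  x_2 = 0.0825·46 + 0.0805·43 + 1.0956·63 + 0.1739·58 + 0.1466·49 + 0.1401·35 + 0.1700·67 = 109.8414
  x_3 = 0.1085·46 + 0.1677·43 + 0.1383·63 + 1.1974·58 + 0.1700·49 + 0.1124·35 + 0.1604·67 = 113.3747
  x_4 = 0.1460·46 + 0.1159·43 + 0.0914·63 + 0.0793·58 + 1.0966·49 + 0.1533·35 + 0.1644·67 = 92.1710
  x_5 = 0.1393·46 + 0.1414·43 + 0.0965·63 + 0.1967·58 + 0.1506·49 + 1.1837·35 + 0.1394·67 = 88.1195
  x_6 = 0.1188·46 + 0.1388·43 + 0.0738·63 + 0.1835·58 + 0.1564·49 + 0.1813·35 + 1.1557·67 = 118.1655
Δx_2 = L[2,0] · Δd_0 = 0.0825 · 10 = 0.8250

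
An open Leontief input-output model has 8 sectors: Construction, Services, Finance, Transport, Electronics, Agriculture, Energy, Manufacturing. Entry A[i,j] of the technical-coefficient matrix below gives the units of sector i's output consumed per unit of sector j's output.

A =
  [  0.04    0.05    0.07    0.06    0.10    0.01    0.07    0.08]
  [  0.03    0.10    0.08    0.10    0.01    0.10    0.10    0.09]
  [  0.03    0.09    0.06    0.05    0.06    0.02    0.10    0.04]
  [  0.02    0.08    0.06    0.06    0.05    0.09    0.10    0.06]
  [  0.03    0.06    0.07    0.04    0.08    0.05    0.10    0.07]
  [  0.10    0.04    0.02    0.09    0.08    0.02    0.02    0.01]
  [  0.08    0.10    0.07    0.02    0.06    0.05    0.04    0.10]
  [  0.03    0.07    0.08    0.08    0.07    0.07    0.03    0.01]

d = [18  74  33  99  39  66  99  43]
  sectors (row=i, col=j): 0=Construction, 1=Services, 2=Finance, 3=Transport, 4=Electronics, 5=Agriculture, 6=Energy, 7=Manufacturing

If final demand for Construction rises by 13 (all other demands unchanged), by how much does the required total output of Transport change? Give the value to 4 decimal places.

Form M = I − A:
  [  0.96   -0.05   -0.07   -0.06   -0.10   -0.01   -0.07   -0.08]
  [ -0.03    0.90   -0.08   -0.10   -0.01   -0.10   -0.10   -0.09]
  [ -0.03   -0.09    0.94   -0.05   -0.06   -0.02   -0.10   -0.04]
  [ -0.02   -0.08   -0.06    0.94   -0.05   -0.09   -0.10   -0.06]
  [ -0.03   -0.06   -0.07   -0.04    0.92   -0.05   -0.10   -0.07]
  [ -0.10   -0.04   -0.02   -0.09   -0.08    0.98   -0.02   -0.01]
  [ -0.08   -0.10   -0.07   -0.02   -0.06   -0.05    0.96   -0.10]
  [ -0.03   -0.07   -0.08   -0.08   -0.07   -0.07   -0.03    0.99]
Leontief inverse L = M⁻¹:
  [  1.0794    0.1231    0.1335    0.1164    0.1586    0.0620    0.1397    0.1368]
  [  0.0858    1.1925    0.1558    0.1773    0.0805    0.1667    0.1820    0.1581]
  [  0.0700    0.1618    1.1200    0.1046    0.1125    0.0708    0.1658    0.0974]
  [  0.0688    0.1583    0.1246    1.1241    0.1113    0.1455    0.1699    0.1196]
  [  0.0749    0.1357    0.1341    0.0992    1.1404    0.1024    0.1688    0.1285]
  [  0.1307    0.0952    0.0694    0.1357    0.1288    1.0600    0.0781    0.0580]
  [  0.1240    0.1771    0.1376    0.0865    0.1228    0.1045    1.1124    0.1590]
  [  0.0683    0.1356    0.1342    0.1346    0.1220    0.1165    0.0954    1.0610]
Total output x = L · d:
  x_0 = 1.0794·18 + 0.1231·74 + 0.1335·33 + 0.1164·99 + 0.1586·39 + 0.0620·66 + 0.1397·99 + 0.1368·43 = 74.4564
  x_1 = 0.0858·18 + 1.1925·74 + 0.1558·33 + 0.1773·99 + 0.0805·39 + 0.1667·66 + 0.1820·99 + 0.1581·43 = 151.4445
  x_2 = 0.0700·18 + 0.1618·74 + 1.1200·33 + 0.1046·99 + 0.1125·39 + 0.0708·66 + 0.1658·99 + 0.0974·43 = 90.2152
  x_3 = 0.0688·18 + 0.1583·74 + 0.1246·33 + 1.1241·99 + 0.1113·39 + 0.1455·66 + 0.1699·99 + 0.1196·43 = 164.2617
  x_4 = 0.0749·18 + 0.1357·74 + 0.1341·33 + 0.0992·99 + 1.1404·39 + 0.1024·66 + 0.1688·99 + 0.1285·43 = 99.1198
  x_5 = 0.1307·18 + 0.0952·74 + 0.0694·33 + 0.1357·99 + 0.1288·39 + 1.0600·66 + 0.0781·99 + 0.0580·43 = 110.3349
  x_6 = 0.1240·18 + 0.1771·74 + 0.1376·33 + 0.0865·99 + 0.1228·39 + 0.1045·66 + 1.1124·99 + 0.1590·43 = 157.1026
  x_7 = 0.0683·18 + 0.1356·74 + 0.1342·33 + 0.1346·99 + 0.1220·39 + 0.1165·66 + 0.0954·99 + 1.0610·43 = 96.5332
Δx_3 = L[3,0] · Δd_0 = 0.0688 · 13 = 0.8943

0.8943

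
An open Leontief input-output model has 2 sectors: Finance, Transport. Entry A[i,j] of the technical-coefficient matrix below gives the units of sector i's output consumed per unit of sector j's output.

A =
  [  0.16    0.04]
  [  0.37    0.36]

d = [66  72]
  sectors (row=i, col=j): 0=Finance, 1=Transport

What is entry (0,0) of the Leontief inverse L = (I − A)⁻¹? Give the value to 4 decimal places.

Form M = I − A:
  [  0.84   -0.04]
  [ -0.37    0.64]
Leontief inverse L = M⁻¹:
  [  1.2242    0.0765]
  [  0.7077    1.6067]
Total output x = L · d:
  x_0 = 1.2242·66 + 0.0765·72 = 86.3045
  x_1 = 0.7077·66 + 1.6067·72 = 162.3948

L[0,0] = 1.2242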